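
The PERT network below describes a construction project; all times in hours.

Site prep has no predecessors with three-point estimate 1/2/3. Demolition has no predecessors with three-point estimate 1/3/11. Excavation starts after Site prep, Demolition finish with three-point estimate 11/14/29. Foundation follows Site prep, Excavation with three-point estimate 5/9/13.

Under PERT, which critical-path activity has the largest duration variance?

Excavation

te_Site prep = (1 + 4·2 + 3)/6 = 12/6 = 2; σ²_Site prep = ((3−1)/6)² = 0.111
te_Demolition = (1 + 4·3 + 11)/6 = 24/6 = 4; σ²_Demolition = ((11−1)/6)² = 2.778
te_Excavation = (11 + 4·14 + 29)/6 = 96/6 = 16; σ²_Excavation = ((29−11)/6)² = 9.000
te_Foundation = (5 + 4·9 + 13)/6 = 54/6 = 9; σ²_Foundation = ((13−5)/6)² = 1.778

Forward pass:
ES_Site prep = 0; EF_Site prep = 2
ES_Demolition = 0; EF_Demolition = 4
ES_Excavation = max(EF_Site prep=2, EF_Demolition=4) = 4; EF_Excavation = 4+16 = 20
ES_Foundation = max(EF_Site prep=2, EF_Excavation=20) = 20; EF_Foundation = 20+9 = 29
Expected project duration μ = 29 hours. Critical path: Demolition → Excavation → Foundation.

Variances on critical path: σ²_Demolition=2.778, σ²_Excavation=9.000, σ²_Foundation=1.778.
Largest is σ²_Excavation = 9.000.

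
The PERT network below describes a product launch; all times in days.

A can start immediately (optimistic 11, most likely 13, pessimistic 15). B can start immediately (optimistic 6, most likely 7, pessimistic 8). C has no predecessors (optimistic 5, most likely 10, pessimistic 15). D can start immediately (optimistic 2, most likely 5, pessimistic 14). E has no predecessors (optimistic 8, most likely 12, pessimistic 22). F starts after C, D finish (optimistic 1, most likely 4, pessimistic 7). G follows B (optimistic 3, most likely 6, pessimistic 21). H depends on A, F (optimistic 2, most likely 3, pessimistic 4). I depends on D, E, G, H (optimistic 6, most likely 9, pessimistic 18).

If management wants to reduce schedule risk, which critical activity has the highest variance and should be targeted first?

te_A = (11 + 4·13 + 15)/6 = 78/6 = 13; σ²_A = ((15−11)/6)² = 0.444
te_B = (6 + 4·7 + 8)/6 = 42/6 = 7; σ²_B = ((8−6)/6)² = 0.111
te_C = (5 + 4·10 + 15)/6 = 60/6 = 10; σ²_C = ((15−5)/6)² = 2.778
te_D = (2 + 4·5 + 14)/6 = 36/6 = 6; σ²_D = ((14−2)/6)² = 4.000
te_E = (8 + 4·12 + 22)/6 = 78/6 = 13; σ²_E = ((22−8)/6)² = 5.444
te_F = (1 + 4·4 + 7)/6 = 24/6 = 4; σ²_F = ((7−1)/6)² = 1.000
te_G = (3 + 4·6 + 21)/6 = 48/6 = 8; σ²_G = ((21−3)/6)² = 9.000
te_H = (2 + 4·3 + 4)/6 = 18/6 = 3; σ²_H = ((4−2)/6)² = 0.111
te_I = (6 + 4·9 + 18)/6 = 60/6 = 10; σ²_I = ((18−6)/6)² = 4.000

Forward pass:
ES_A = 0; EF_A = 13
ES_B = 0; EF_B = 7
ES_C = 0; EF_C = 10
ES_D = 0; EF_D = 6
ES_E = 0; EF_E = 13
ES_F = max(EF_C=10, EF_D=6) = 10; EF_F = 10+4 = 14
ES_G = 7; EF_G = 7+8 = 15
ES_H = max(EF_A=13, EF_F=14) = 14; EF_H = 14+3 = 17
ES_I = max(EF_D=6, EF_E=13, EF_G=15, EF_H=17) = 17; EF_I = 17+10 = 27
Expected project duration μ = 27 days. Critical path: C → F → H → I.

Variances on critical path: σ²_C=2.778, σ²_F=1.000, σ²_H=0.111, σ²_I=4.000.
Largest is σ²_I = 4.000.

I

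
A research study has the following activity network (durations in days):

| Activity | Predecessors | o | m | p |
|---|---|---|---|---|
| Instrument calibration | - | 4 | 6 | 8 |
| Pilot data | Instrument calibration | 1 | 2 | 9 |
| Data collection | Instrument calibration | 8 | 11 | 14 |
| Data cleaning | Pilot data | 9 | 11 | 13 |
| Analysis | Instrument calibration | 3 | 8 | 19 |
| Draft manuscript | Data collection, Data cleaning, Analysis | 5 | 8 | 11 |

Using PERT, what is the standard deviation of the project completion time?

te_Instrument calibration = (4 + 4·6 + 8)/6 = 36/6 = 6; σ²_Instrument calibration = ((8−4)/6)² = 0.444
te_Pilot data = (1 + 4·2 + 9)/6 = 18/6 = 3; σ²_Pilot data = ((9−1)/6)² = 1.778
te_Data collection = (8 + 4·11 + 14)/6 = 66/6 = 11; σ²_Data collection = ((14−8)/6)² = 1.000
te_Data cleaning = (9 + 4·11 + 13)/6 = 66/6 = 11; σ²_Data cleaning = ((13−9)/6)² = 0.444
te_Analysis = (3 + 4·8 + 19)/6 = 54/6 = 9; σ²_Analysis = ((19−3)/6)² = 7.111
te_Draft manuscript = (5 + 4·8 + 11)/6 = 48/6 = 8; σ²_Draft manuscript = ((11−5)/6)² = 1.000

Forward pass:
ES_Instrument calibration = 0; EF_Instrument calibration = 6
ES_Pilot data = 6; EF_Pilot data = 6+3 = 9
ES_Data collection = 6; EF_Data collection = 6+11 = 17
ES_Data cleaning = 9; EF_Data cleaning = 9+11 = 20
ES_Analysis = 6; EF_Analysis = 6+9 = 15
ES_Draft manuscript = max(EF_Data collection=17, EF_Data cleaning=20, EF_Analysis=15) = 20; EF_Draft manuscript = 20+8 = 28
Expected project duration μ = 28 days. Critical path: Instrument calibration → Pilot data → Data cleaning → Draft manuscript.

Variance along critical path = 0.444 + 1.778 + 0.444 + 1.000 = 3.667
σ = √3.667 = 1.915 days

1.91 days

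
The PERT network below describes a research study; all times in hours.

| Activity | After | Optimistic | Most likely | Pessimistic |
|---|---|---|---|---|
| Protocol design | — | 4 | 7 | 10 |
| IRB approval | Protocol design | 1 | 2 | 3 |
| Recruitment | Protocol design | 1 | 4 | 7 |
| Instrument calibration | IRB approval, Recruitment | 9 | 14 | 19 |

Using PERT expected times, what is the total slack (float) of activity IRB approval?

2 hours

te_Protocol design = (4 + 4·7 + 10)/6 = 42/6 = 7
te_IRB approval = (1 + 4·2 + 3)/6 = 12/6 = 2
te_Recruitment = (1 + 4·4 + 7)/6 = 24/6 = 4
te_Instrument calibration = (9 + 4·14 + 19)/6 = 84/6 = 14

Forward pass:
ES_Protocol design = 0; EF_Protocol design = 7
ES_IRB approval = 7; EF_IRB approval = 7+2 = 9
ES_Recruitment = 7; EF_Recruitment = 7+4 = 11
ES_Instrument calibration = max(EF_IRB approval=9, EF_Recruitment=11) = 11; EF_Instrument calibration = 11+14 = 25
Expected project duration μ = 25 hours. Critical path: Protocol design → Recruitment → Instrument calibration.

Backward pass:
LF_Instrument calibration = 25; LS_Instrument calibration = 25−14 = 11
LF_Recruitment = LS_Instrument calibration = 11; LS_Recruitment = 11−4 = 7
LF_IRB approval = LS_Instrument calibration = 11; LS_IRB approval = 11−2 = 9
LF_Protocol design = min(LS_IRB approval=9, LS_Recruitment=7) = 7; LS_Protocol design = 7−7 = 0
Slack_IRB approval = LS_IRB approval − ES_IRB approval = 9 − 7 = 2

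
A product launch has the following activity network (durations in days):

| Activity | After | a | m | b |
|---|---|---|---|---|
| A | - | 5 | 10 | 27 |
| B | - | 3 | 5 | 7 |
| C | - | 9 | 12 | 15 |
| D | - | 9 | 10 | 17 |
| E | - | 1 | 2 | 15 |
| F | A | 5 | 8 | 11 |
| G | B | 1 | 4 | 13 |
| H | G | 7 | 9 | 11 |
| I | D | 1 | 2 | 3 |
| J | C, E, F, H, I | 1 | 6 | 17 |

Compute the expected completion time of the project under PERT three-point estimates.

27 days

te_A = (5 + 4·10 + 27)/6 = 72/6 = 12
te_B = (3 + 4·5 + 7)/6 = 30/6 = 5
te_C = (9 + 4·12 + 15)/6 = 72/6 = 12
te_D = (9 + 4·10 + 17)/6 = 66/6 = 11
te_E = (1 + 4·2 + 15)/6 = 24/6 = 4
te_F = (5 + 4·8 + 11)/6 = 48/6 = 8
te_G = (1 + 4·4 + 13)/6 = 30/6 = 5
te_H = (7 + 4·9 + 11)/6 = 54/6 = 9
te_I = (1 + 4·2 + 3)/6 = 12/6 = 2
te_J = (1 + 4·6 + 17)/6 = 42/6 = 7

Forward pass:
ES_A = 0; EF_A = 12
ES_B = 0; EF_B = 5
ES_C = 0; EF_C = 12
ES_D = 0; EF_D = 11
ES_E = 0; EF_E = 4
ES_F = 12; EF_F = 12+8 = 20
ES_G = 5; EF_G = 5+5 = 10
ES_H = 10; EF_H = 10+9 = 19
ES_I = 11; EF_I = 11+2 = 13
ES_J = max(EF_C=12, EF_E=4, EF_F=20, EF_H=19, EF_I=13) = 20; EF_J = 20+7 = 27
Expected project duration μ = 27 days. Critical path: A → F → J.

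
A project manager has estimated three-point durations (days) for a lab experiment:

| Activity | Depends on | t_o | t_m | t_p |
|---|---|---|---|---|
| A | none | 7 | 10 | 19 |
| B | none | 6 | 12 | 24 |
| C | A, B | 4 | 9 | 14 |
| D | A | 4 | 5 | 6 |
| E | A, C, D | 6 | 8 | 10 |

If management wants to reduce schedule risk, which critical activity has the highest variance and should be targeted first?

B

te_A = (7 + 4·10 + 19)/6 = 66/6 = 11; σ²_A = ((19−7)/6)² = 4.000
te_B = (6 + 4·12 + 24)/6 = 78/6 = 13; σ²_B = ((24−6)/6)² = 9.000
te_C = (4 + 4·9 + 14)/6 = 54/6 = 9; σ²_C = ((14−4)/6)² = 2.778
te_D = (4 + 4·5 + 6)/6 = 30/6 = 5; σ²_D = ((6−4)/6)² = 0.111
te_E = (6 + 4·8 + 10)/6 = 48/6 = 8; σ²_E = ((10−6)/6)² = 0.444

Forward pass:
ES_A = 0; EF_A = 11
ES_B = 0; EF_B = 13
ES_C = max(EF_A=11, EF_B=13) = 13; EF_C = 13+9 = 22
ES_D = 11; EF_D = 11+5 = 16
ES_E = max(EF_A=11, EF_C=22, EF_D=16) = 22; EF_E = 22+8 = 30
Expected project duration μ = 30 days. Critical path: B → C → E.

Variances on critical path: σ²_B=9.000, σ²_C=2.778, σ²_E=0.444.
Largest is σ²_B = 9.000.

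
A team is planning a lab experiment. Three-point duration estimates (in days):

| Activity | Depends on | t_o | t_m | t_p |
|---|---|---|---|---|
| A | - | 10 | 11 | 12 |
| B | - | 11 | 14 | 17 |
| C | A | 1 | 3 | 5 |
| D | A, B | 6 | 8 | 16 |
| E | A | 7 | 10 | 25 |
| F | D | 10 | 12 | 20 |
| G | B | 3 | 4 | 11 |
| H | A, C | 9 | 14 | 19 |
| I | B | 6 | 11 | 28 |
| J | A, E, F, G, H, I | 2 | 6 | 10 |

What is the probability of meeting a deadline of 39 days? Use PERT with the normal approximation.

0.149

te_A = (10 + 4·11 + 12)/6 = 66/6 = 11; σ²_A = ((12−10)/6)² = 0.111
te_B = (11 + 4·14 + 17)/6 = 84/6 = 14; σ²_B = ((17−11)/6)² = 1.000
te_C = (1 + 4·3 + 5)/6 = 18/6 = 3; σ²_C = ((5−1)/6)² = 0.444
te_D = (6 + 4·8 + 16)/6 = 54/6 = 9; σ²_D = ((16−6)/6)² = 2.778
te_E = (7 + 4·10 + 25)/6 = 72/6 = 12; σ²_E = ((25−7)/6)² = 9.000
te_F = (10 + 4·12 + 20)/6 = 78/6 = 13; σ²_F = ((20−10)/6)² = 2.778
te_G = (3 + 4·4 + 11)/6 = 30/6 = 5; σ²_G = ((11−3)/6)² = 1.778
te_H = (9 + 4·14 + 19)/6 = 84/6 = 14; σ²_H = ((19−9)/6)² = 2.778
te_I = (6 + 4·11 + 28)/6 = 78/6 = 13; σ²_I = ((28−6)/6)² = 13.444
te_J = (2 + 4·6 + 10)/6 = 36/6 = 6; σ²_J = ((10−2)/6)² = 1.778

Forward pass:
ES_A = 0; EF_A = 11
ES_B = 0; EF_B = 14
ES_C = 11; EF_C = 11+3 = 14
ES_D = max(EF_A=11, EF_B=14) = 14; EF_D = 14+9 = 23
ES_E = 11; EF_E = 11+12 = 23
ES_F = 23; EF_F = 23+13 = 36
ES_G = 14; EF_G = 14+5 = 19
ES_H = max(EF_A=11, EF_C=14) = 14; EF_H = 14+14 = 28
ES_I = 14; EF_I = 14+13 = 27
ES_J = max(EF_A=11, EF_E=23, EF_F=36, EF_G=19, EF_H=28, EF_I=27) = 36; EF_J = 36+6 = 42
Expected project duration μ = 42 days. Critical path: B → D → F → J.

Variance along critical path = 1.000 + 2.778 + 2.778 + 1.778 = 8.333; σ = √8.333 = 2.887 days.
Z = (39 − 42) / 2.887 = -1.039
P(T ≤ 39) = Φ(-1.039) ≈ 0.149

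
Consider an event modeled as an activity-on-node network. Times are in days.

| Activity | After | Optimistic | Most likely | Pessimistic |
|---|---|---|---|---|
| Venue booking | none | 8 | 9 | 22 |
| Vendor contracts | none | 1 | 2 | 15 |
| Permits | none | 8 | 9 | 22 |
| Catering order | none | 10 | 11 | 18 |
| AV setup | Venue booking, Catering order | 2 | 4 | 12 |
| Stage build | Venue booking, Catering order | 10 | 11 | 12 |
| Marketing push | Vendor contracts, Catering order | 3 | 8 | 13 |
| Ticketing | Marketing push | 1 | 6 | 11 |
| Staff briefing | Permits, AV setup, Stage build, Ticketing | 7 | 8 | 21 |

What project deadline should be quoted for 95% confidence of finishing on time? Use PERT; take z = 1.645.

41.9 days

te_Venue booking = (8 + 4·9 + 22)/6 = 66/6 = 11; σ²_Venue booking = ((22−8)/6)² = 5.444
te_Vendor contracts = (1 + 4·2 + 15)/6 = 24/6 = 4; σ²_Vendor contracts = ((15−1)/6)² = 5.444
te_Permits = (8 + 4·9 + 22)/6 = 66/6 = 11; σ²_Permits = ((22−8)/6)² = 5.444
te_Catering order = (10 + 4·11 + 18)/6 = 72/6 = 12; σ²_Catering order = ((18−10)/6)² = 1.778
te_AV setup = (2 + 4·4 + 12)/6 = 30/6 = 5; σ²_AV setup = ((12−2)/6)² = 2.778
te_Stage build = (10 + 4·11 + 12)/6 = 66/6 = 11; σ²_Stage build = ((12−10)/6)² = 0.111
te_Marketing push = (3 + 4·8 + 13)/6 = 48/6 = 8; σ²_Marketing push = ((13−3)/6)² = 2.778
te_Ticketing = (1 + 4·6 + 11)/6 = 36/6 = 6; σ²_Ticketing = ((11−1)/6)² = 2.778
te_Staff briefing = (7 + 4·8 + 21)/6 = 60/6 = 10; σ²_Staff briefing = ((21−7)/6)² = 5.444

Forward pass:
ES_Venue booking = 0; EF_Venue booking = 11
ES_Vendor contracts = 0; EF_Vendor contracts = 4
ES_Permits = 0; EF_Permits = 11
ES_Catering order = 0; EF_Catering order = 12
ES_AV setup = max(EF_Venue booking=11, EF_Catering order=12) = 12; EF_AV setup = 12+5 = 17
ES_Stage build = max(EF_Venue booking=11, EF_Catering order=12) = 12; EF_Stage build = 12+11 = 23
ES_Marketing push = max(EF_Vendor contracts=4, EF_Catering order=12) = 12; EF_Marketing push = 12+8 = 20
ES_Ticketing = 20; EF_Ticketing = 20+6 = 26
ES_Staff briefing = max(EF_Permits=11, EF_AV setup=17, EF_Stage build=23, EF_Ticketing=26) = 26; EF_Staff briefing = 26+10 = 36
Expected project duration μ = 36 days. Critical path: Catering order → Marketing push → Ticketing → Staff briefing.

Variance along critical path = 1.778 + 2.778 + 2.778 + 5.444 = 12.778; σ = 3.575 days.
D = μ + z·σ = 36 + 1.645·3.575 = 41.9 days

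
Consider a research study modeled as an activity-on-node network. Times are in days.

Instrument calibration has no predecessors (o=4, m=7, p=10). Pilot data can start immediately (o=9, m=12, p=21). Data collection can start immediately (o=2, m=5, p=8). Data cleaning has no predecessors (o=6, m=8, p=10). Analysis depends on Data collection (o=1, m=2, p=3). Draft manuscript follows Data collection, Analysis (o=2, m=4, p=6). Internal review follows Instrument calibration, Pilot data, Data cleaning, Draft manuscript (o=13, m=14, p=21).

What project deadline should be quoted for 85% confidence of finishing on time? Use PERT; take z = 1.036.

te_Instrument calibration = (4 + 4·7 + 10)/6 = 42/6 = 7; σ²_Instrument calibration = ((10−4)/6)² = 1.000
te_Pilot data = (9 + 4·12 + 21)/6 = 78/6 = 13; σ²_Pilot data = ((21−9)/6)² = 4.000
te_Data collection = (2 + 4·5 + 8)/6 = 30/6 = 5; σ²_Data collection = ((8−2)/6)² = 1.000
te_Data cleaning = (6 + 4·8 + 10)/6 = 48/6 = 8; σ²_Data cleaning = ((10−6)/6)² = 0.444
te_Analysis = (1 + 4·2 + 3)/6 = 12/6 = 2; σ²_Analysis = ((3−1)/6)² = 0.111
te_Draft manuscript = (2 + 4·4 + 6)/6 = 24/6 = 4; σ²_Draft manuscript = ((6−2)/6)² = 0.444
te_Internal review = (13 + 4·14 + 21)/6 = 90/6 = 15; σ²_Internal review = ((21−13)/6)² = 1.778

Forward pass:
ES_Instrument calibration = 0; EF_Instrument calibration = 7
ES_Pilot data = 0; EF_Pilot data = 13
ES_Data collection = 0; EF_Data collection = 5
ES_Data cleaning = 0; EF_Data cleaning = 8
ES_Analysis = 5; EF_Analysis = 5+2 = 7
ES_Draft manuscript = max(EF_Data collection=5, EF_Analysis=7) = 7; EF_Draft manuscript = 7+4 = 11
ES_Internal review = max(EF_Instrument calibration=7, EF_Pilot data=13, EF_Data cleaning=8, EF_Draft manuscript=11) = 13; EF_Internal review = 13+15 = 28
Expected project duration μ = 28 days. Critical path: Pilot data → Internal review.

Variance along critical path = 4.000 + 1.778 = 5.778; σ = 2.404 days.
D = μ + z·σ = 28 + 1.036·2.404 = 30.5 days

30.5 days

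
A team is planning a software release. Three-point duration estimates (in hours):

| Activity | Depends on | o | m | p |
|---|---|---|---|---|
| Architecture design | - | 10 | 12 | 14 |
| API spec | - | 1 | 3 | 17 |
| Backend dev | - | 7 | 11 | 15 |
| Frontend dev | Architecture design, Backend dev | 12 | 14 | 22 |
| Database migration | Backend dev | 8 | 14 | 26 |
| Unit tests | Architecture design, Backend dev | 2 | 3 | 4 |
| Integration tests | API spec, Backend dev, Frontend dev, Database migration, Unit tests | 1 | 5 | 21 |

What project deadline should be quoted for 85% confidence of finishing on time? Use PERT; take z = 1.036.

37.9 hours

te_Architecture design = (10 + 4·12 + 14)/6 = 72/6 = 12; σ²_Architecture design = ((14−10)/6)² = 0.444
te_API spec = (1 + 4·3 + 17)/6 = 30/6 = 5; σ²_API spec = ((17−1)/6)² = 7.111
te_Backend dev = (7 + 4·11 + 15)/6 = 66/6 = 11; σ²_Backend dev = ((15−7)/6)² = 1.778
te_Frontend dev = (12 + 4·14 + 22)/6 = 90/6 = 15; σ²_Frontend dev = ((22−12)/6)² = 2.778
te_Database migration = (8 + 4·14 + 26)/6 = 90/6 = 15; σ²_Database migration = ((26−8)/6)² = 9.000
te_Unit tests = (2 + 4·3 + 4)/6 = 18/6 = 3; σ²_Unit tests = ((4−2)/6)² = 0.111
te_Integration tests = (1 + 4·5 + 21)/6 = 42/6 = 7; σ²_Integration tests = ((21−1)/6)² = 11.111

Forward pass:
ES_Architecture design = 0; EF_Architecture design = 12
ES_API spec = 0; EF_API spec = 5
ES_Backend dev = 0; EF_Backend dev = 11
ES_Frontend dev = max(EF_Architecture design=12, EF_Backend dev=11) = 12; EF_Frontend dev = 12+15 = 27
ES_Database migration = 11; EF_Database migration = 11+15 = 26
ES_Unit tests = max(EF_Architecture design=12, EF_Backend dev=11) = 12; EF_Unit tests = 12+3 = 15
ES_Integration tests = max(EF_API spec=5, EF_Backend dev=11, EF_Frontend dev=27, EF_Database migration=26, EF_Unit tests=15) = 27; EF_Integration tests = 27+7 = 34
Expected project duration μ = 34 hours. Critical path: Architecture design → Frontend dev → Integration tests.

Variance along critical path = 0.444 + 2.778 + 11.111 = 14.333; σ = 3.786 hours.
D = μ + z·σ = 34 + 1.036·3.786 = 37.9 hours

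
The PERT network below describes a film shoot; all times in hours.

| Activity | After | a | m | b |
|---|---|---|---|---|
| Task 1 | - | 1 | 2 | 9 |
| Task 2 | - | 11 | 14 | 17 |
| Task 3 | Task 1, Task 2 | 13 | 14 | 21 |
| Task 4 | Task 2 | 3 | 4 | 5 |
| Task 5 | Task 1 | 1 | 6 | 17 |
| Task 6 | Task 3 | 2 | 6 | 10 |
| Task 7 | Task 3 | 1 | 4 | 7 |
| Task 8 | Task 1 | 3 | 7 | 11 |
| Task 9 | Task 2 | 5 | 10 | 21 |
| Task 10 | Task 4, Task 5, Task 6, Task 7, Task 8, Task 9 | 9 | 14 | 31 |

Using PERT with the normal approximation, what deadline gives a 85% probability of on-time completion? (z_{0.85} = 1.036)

55.4 hours

te_Task 1 = (1 + 4·2 + 9)/6 = 18/6 = 3; σ²_Task 1 = ((9−1)/6)² = 1.778
te_Task 2 = (11 + 4·14 + 17)/6 = 84/6 = 14; σ²_Task 2 = ((17−11)/6)² = 1.000
te_Task 3 = (13 + 4·14 + 21)/6 = 90/6 = 15; σ²_Task 3 = ((21−13)/6)² = 1.778
te_Task 4 = (3 + 4·4 + 5)/6 = 24/6 = 4; σ²_Task 4 = ((5−3)/6)² = 0.111
te_Task 5 = (1 + 4·6 + 17)/6 = 42/6 = 7; σ²_Task 5 = ((17−1)/6)² = 7.111
te_Task 6 = (2 + 4·6 + 10)/6 = 36/6 = 6; σ²_Task 6 = ((10−2)/6)² = 1.778
te_Task 7 = (1 + 4·4 + 7)/6 = 24/6 = 4; σ²_Task 7 = ((7−1)/6)² = 1.000
te_Task 8 = (3 + 4·7 + 11)/6 = 42/6 = 7; σ²_Task 8 = ((11−3)/6)² = 1.778
te_Task 9 = (5 + 4·10 + 21)/6 = 66/6 = 11; σ²_Task 9 = ((21−5)/6)² = 7.111
te_Task 10 = (9 + 4·14 + 31)/6 = 96/6 = 16; σ²_Task 10 = ((31−9)/6)² = 13.444

Forward pass:
ES_Task 1 = 0; EF_Task 1 = 3
ES_Task 2 = 0; EF_Task 2 = 14
ES_Task 3 = max(EF_Task 1=3, EF_Task 2=14) = 14; EF_Task 3 = 14+15 = 29
ES_Task 4 = 14; EF_Task 4 = 14+4 = 18
ES_Task 5 = 3; EF_Task 5 = 3+7 = 10
ES_Task 6 = 29; EF_Task 6 = 29+6 = 35
ES_Task 7 = 29; EF_Task 7 = 29+4 = 33
ES_Task 8 = 3; EF_Task 8 = 3+7 = 10
ES_Task 9 = 14; EF_Task 9 = 14+11 = 25
ES_Task 10 = max(EF_Task 4=18, EF_Task 5=10, EF_Task 6=35, EF_Task 7=33, EF_Task 8=10, EF_Task 9=25) = 35; EF_Task 10 = 35+16 = 51
Expected project duration μ = 51 hours. Critical path: Task 2 → Task 3 → Task 6 → Task 10.

Variance along critical path = 1.000 + 1.778 + 1.778 + 13.444 = 18.000; σ = 4.243 hours.
D = μ + z·σ = 51 + 1.036·4.243 = 55.4 hours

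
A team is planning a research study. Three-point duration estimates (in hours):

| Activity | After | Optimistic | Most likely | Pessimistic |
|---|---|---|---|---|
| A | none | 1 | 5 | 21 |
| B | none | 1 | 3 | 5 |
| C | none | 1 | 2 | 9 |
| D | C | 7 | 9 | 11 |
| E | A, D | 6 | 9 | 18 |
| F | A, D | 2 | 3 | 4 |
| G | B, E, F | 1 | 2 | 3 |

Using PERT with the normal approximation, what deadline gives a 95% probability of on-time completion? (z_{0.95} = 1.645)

28.1 hours

te_A = (1 + 4·5 + 21)/6 = 42/6 = 7; σ²_A = ((21−1)/6)² = 11.111
te_B = (1 + 4·3 + 5)/6 = 18/6 = 3; σ²_B = ((5−1)/6)² = 0.444
te_C = (1 + 4·2 + 9)/6 = 18/6 = 3; σ²_C = ((9−1)/6)² = 1.778
te_D = (7 + 4·9 + 11)/6 = 54/6 = 9; σ²_D = ((11−7)/6)² = 0.444
te_E = (6 + 4·9 + 18)/6 = 60/6 = 10; σ²_E = ((18−6)/6)² = 4.000
te_F = (2 + 4·3 + 4)/6 = 18/6 = 3; σ²_F = ((4−2)/6)² = 0.111
te_G = (1 + 4·2 + 3)/6 = 12/6 = 2; σ²_G = ((3−1)/6)² = 0.111

Forward pass:
ES_A = 0; EF_A = 7
ES_B = 0; EF_B = 3
ES_C = 0; EF_C = 3
ES_D = 3; EF_D = 3+9 = 12
ES_E = max(EF_A=7, EF_D=12) = 12; EF_E = 12+10 = 22
ES_F = max(EF_A=7, EF_D=12) = 12; EF_F = 12+3 = 15
ES_G = max(EF_B=3, EF_E=22, EF_F=15) = 22; EF_G = 22+2 = 24
Expected project duration μ = 24 hours. Critical path: C → D → E → G.

Variance along critical path = 1.778 + 0.444 + 4.000 + 0.111 = 6.333; σ = 2.517 hours.
D = μ + z·σ = 24 + 1.645·2.517 = 28.1 hours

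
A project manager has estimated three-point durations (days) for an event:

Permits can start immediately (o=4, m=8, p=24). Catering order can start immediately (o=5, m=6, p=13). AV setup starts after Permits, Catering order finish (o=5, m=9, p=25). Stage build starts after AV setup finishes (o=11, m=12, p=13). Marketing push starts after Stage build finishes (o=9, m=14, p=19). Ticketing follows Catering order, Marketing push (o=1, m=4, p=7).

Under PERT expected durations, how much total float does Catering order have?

te_Permits = (4 + 4·8 + 24)/6 = 60/6 = 10
te_Catering order = (5 + 4·6 + 13)/6 = 42/6 = 7
te_AV setup = (5 + 4·9 + 25)/6 = 66/6 = 11
te_Stage build = (11 + 4·12 + 13)/6 = 72/6 = 12
te_Marketing push = (9 + 4·14 + 19)/6 = 84/6 = 14
te_Ticketing = (1 + 4·4 + 7)/6 = 24/6 = 4

Forward pass:
ES_Permits = 0; EF_Permits = 10
ES_Catering order = 0; EF_Catering order = 7
ES_AV setup = max(EF_Permits=10, EF_Catering order=7) = 10; EF_AV setup = 10+11 = 21
ES_Stage build = 21; EF_Stage build = 21+12 = 33
ES_Marketing push = 33; EF_Marketing push = 33+14 = 47
ES_Ticketing = max(EF_Catering order=7, EF_Marketing push=47) = 47; EF_Ticketing = 47+4 = 51
Expected project duration μ = 51 days. Critical path: Permits → AV setup → Stage build → Marketing push → Ticketing.

Backward pass:
LF_Ticketing = 51; LS_Ticketing = 51−4 = 47
LF_Marketing push = LS_Ticketing = 47; LS_Marketing push = 47−14 = 33
LF_Stage build = LS_Marketing push = 33; LS_Stage build = 33−12 = 21
LF_AV setup = LS_Stage build = 21; LS_AV setup = 21−11 = 10
LF_Catering order = min(LS_AV setup=10, LS_Ticketing=47) = 10; LS_Catering order = 10−7 = 3
LF_Permits = LS_AV setup = 10; LS_Permits = 10−10 = 0
Slack_Catering order = LS_Catering order − ES_Catering order = 3 − 0 = 3

3 days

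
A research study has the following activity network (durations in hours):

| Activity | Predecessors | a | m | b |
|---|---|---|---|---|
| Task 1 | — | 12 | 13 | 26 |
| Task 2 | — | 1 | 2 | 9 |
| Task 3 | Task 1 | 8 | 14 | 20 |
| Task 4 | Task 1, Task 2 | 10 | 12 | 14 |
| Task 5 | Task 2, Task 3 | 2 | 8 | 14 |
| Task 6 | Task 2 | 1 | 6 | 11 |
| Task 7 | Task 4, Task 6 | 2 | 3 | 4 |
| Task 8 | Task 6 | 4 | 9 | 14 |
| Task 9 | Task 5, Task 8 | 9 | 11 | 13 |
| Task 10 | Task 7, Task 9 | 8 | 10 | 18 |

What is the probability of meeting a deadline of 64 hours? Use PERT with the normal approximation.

0.890

te_Task 1 = (12 + 4·13 + 26)/6 = 90/6 = 15; σ²_Task 1 = ((26−12)/6)² = 5.444
te_Task 2 = (1 + 4·2 + 9)/6 = 18/6 = 3; σ²_Task 2 = ((9−1)/6)² = 1.778
te_Task 3 = (8 + 4·14 + 20)/6 = 84/6 = 14; σ²_Task 3 = ((20−8)/6)² = 4.000
te_Task 4 = (10 + 4·12 + 14)/6 = 72/6 = 12; σ²_Task 4 = ((14−10)/6)² = 0.444
te_Task 5 = (2 + 4·8 + 14)/6 = 48/6 = 8; σ²_Task 5 = ((14−2)/6)² = 4.000
te_Task 6 = (1 + 4·6 + 11)/6 = 36/6 = 6; σ²_Task 6 = ((11−1)/6)² = 2.778
te_Task 7 = (2 + 4·3 + 4)/6 = 18/6 = 3; σ²_Task 7 = ((4−2)/6)² = 0.111
te_Task 8 = (4 + 4·9 + 14)/6 = 54/6 = 9; σ²_Task 8 = ((14−4)/6)² = 2.778
te_Task 9 = (9 + 4·11 + 13)/6 = 66/6 = 11; σ²_Task 9 = ((13−9)/6)² = 0.444
te_Task 10 = (8 + 4·10 + 18)/6 = 66/6 = 11; σ²_Task 10 = ((18−8)/6)² = 2.778

Forward pass:
ES_Task 1 = 0; EF_Task 1 = 15
ES_Task 2 = 0; EF_Task 2 = 3
ES_Task 3 = 15; EF_Task 3 = 15+14 = 29
ES_Task 4 = max(EF_Task 1=15, EF_Task 2=3) = 15; EF_Task 4 = 15+12 = 27
ES_Task 5 = max(EF_Task 2=3, EF_Task 3=29) = 29; EF_Task 5 = 29+8 = 37
ES_Task 6 = 3; EF_Task 6 = 3+6 = 9
ES_Task 7 = max(EF_Task 4=27, EF_Task 6=9) = 27; EF_Task 7 = 27+3 = 30
ES_Task 8 = 9; EF_Task 8 = 9+9 = 18
ES_Task 9 = max(EF_Task 5=37, EF_Task 8=18) = 37; EF_Task 9 = 37+11 = 48
ES_Task 10 = max(EF_Task 7=30, EF_Task 9=48) = 48; EF_Task 10 = 48+11 = 59
Expected project duration μ = 59 hours. Critical path: Task 1 → Task 3 → Task 5 → Task 9 → Task 10.

Variance along critical path = 5.444 + 4.000 + 4.000 + 0.444 + 2.778 = 16.667; σ = √16.667 = 4.082 hours.
Z = (64 − 59) / 4.082 = 1.225
P(T ≤ 64) = Φ(1.225) ≈ 0.890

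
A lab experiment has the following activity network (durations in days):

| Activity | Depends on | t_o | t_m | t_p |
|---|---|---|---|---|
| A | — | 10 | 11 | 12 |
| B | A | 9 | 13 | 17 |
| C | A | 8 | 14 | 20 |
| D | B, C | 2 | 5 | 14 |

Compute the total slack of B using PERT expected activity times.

1 days

te_A = (10 + 4·11 + 12)/6 = 66/6 = 11
te_B = (9 + 4·13 + 17)/6 = 78/6 = 13
te_C = (8 + 4·14 + 20)/6 = 84/6 = 14
te_D = (2 + 4·5 + 14)/6 = 36/6 = 6

Forward pass:
ES_A = 0; EF_A = 11
ES_B = 11; EF_B = 11+13 = 24
ES_C = 11; EF_C = 11+14 = 25
ES_D = max(EF_B=24, EF_C=25) = 25; EF_D = 25+6 = 31
Expected project duration μ = 31 days. Critical path: A → C → D.

Backward pass:
LF_D = 31; LS_D = 31−6 = 25
LF_C = LS_D = 25; LS_C = 25−14 = 11
LF_B = LS_D = 25; LS_B = 25−13 = 12
LF_A = min(LS_B=12, LS_C=11) = 11; LS_A = 11−11 = 0
Slack_B = LS_B − ES_B = 12 − 11 = 1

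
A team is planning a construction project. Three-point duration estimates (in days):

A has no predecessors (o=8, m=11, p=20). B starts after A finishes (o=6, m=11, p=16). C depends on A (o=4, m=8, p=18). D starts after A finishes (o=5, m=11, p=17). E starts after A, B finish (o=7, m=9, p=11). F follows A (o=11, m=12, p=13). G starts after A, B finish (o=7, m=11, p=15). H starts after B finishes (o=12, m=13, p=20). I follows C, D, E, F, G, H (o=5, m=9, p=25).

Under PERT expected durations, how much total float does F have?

te_A = (8 + 4·11 + 20)/6 = 72/6 = 12
te_B = (6 + 4·11 + 16)/6 = 66/6 = 11
te_C = (4 + 4·8 + 18)/6 = 54/6 = 9
te_D = (5 + 4·11 + 17)/6 = 66/6 = 11
te_E = (7 + 4·9 + 11)/6 = 54/6 = 9
te_F = (11 + 4·12 + 13)/6 = 72/6 = 12
te_G = (7 + 4·11 + 15)/6 = 66/6 = 11
te_H = (12 + 4·13 + 20)/6 = 84/6 = 14
te_I = (5 + 4·9 + 25)/6 = 66/6 = 11

Forward pass:
ES_A = 0; EF_A = 12
ES_B = 12; EF_B = 12+11 = 23
ES_C = 12; EF_C = 12+9 = 21
ES_D = 12; EF_D = 12+11 = 23
ES_E = max(EF_A=12, EF_B=23) = 23; EF_E = 23+9 = 32
ES_F = 12; EF_F = 12+12 = 24
ES_G = max(EF_A=12, EF_B=23) = 23; EF_G = 23+11 = 34
ES_H = 23; EF_H = 23+14 = 37
ES_I = max(EF_C=21, EF_D=23, EF_E=32, EF_F=24, EF_G=34, EF_H=37) = 37; EF_I = 37+11 = 48
Expected project duration μ = 48 days. Critical path: A → B → H → I.

Backward pass:
LF_I = 48; LS_I = 48−11 = 37
LF_H = LS_I = 37; LS_H = 37−14 = 23
LF_G = LS_I = 37; LS_G = 37−11 = 26
LF_F = LS_I = 37; LS_F = 37−12 = 25
LF_E = LS_I = 37; LS_E = 37−9 = 28
LF_D = LS_I = 37; LS_D = 37−11 = 26
LF_C = LS_I = 37; LS_C = 37−9 = 28
LF_B = min(LS_E=28, LS_G=26, LS_H=23) = 23; LS_B = 23−11 = 12
LF_A = min(LS_B=12, LS_C=28, LS_D=26, LS_E=28, LS_F=25, LS_G=26) = 12; LS_A = 12−12 = 0
Slack_F = LS_F − ES_F = 25 − 12 = 13

13 days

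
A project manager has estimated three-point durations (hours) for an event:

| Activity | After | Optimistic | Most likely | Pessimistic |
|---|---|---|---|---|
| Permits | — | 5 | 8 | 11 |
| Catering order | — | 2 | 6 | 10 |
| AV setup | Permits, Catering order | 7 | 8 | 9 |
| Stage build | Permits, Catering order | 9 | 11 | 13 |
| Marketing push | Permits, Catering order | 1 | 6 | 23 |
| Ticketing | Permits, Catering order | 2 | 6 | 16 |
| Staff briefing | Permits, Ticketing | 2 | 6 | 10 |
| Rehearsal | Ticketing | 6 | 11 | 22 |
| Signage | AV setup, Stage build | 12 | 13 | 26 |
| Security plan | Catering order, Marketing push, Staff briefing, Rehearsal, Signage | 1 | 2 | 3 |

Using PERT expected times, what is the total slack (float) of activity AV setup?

te_Permits = (5 + 4·8 + 11)/6 = 48/6 = 8
te_Catering order = (2 + 4·6 + 10)/6 = 36/6 = 6
te_AV setup = (7 + 4·8 + 9)/6 = 48/6 = 8
te_Stage build = (9 + 4·11 + 13)/6 = 66/6 = 11
te_Marketing push = (1 + 4·6 + 23)/6 = 48/6 = 8
te_Ticketing = (2 + 4·6 + 16)/6 = 42/6 = 7
te_Staff briefing = (2 + 4·6 + 10)/6 = 36/6 = 6
te_Rehearsal = (6 + 4·11 + 22)/6 = 72/6 = 12
te_Signage = (12 + 4·13 + 26)/6 = 90/6 = 15
te_Security plan = (1 + 4·2 + 3)/6 = 12/6 = 2

Forward pass:
ES_Permits = 0; EF_Permits = 8
ES_Catering order = 0; EF_Catering order = 6
ES_AV setup = max(EF_Permits=8, EF_Catering order=6) = 8; EF_AV setup = 8+8 = 16
ES_Stage build = max(EF_Permits=8, EF_Catering order=6) = 8; EF_Stage build = 8+11 = 19
ES_Marketing push = max(EF_Permits=8, EF_Catering order=6) = 8; EF_Marketing push = 8+8 = 16
ES_Ticketing = max(EF_Permits=8, EF_Catering order=6) = 8; EF_Ticketing = 8+7 = 15
ES_Staff briefing = max(EF_Permits=8, EF_Ticketing=15) = 15; EF_Staff briefing = 15+6 = 21
ES_Rehearsal = 15; EF_Rehearsal = 15+12 = 27
ES_Signage = max(EF_AV setup=16, EF_Stage build=19) = 19; EF_Signage = 19+15 = 34
ES_Security plan = max(EF_Catering order=6, EF_Marketing push=16, EF_Staff briefing=21, EF_Rehearsal=27, EF_Signage=34) = 34; EF_Security plan = 34+2 = 36
Expected project duration μ = 36 hours. Critical path: Permits → Stage build → Signage → Security plan.

Backward pass:
LF_Security plan = 36; LS_Security plan = 36−2 = 34
LF_Signage = LS_Security plan = 34; LS_Signage = 34−15 = 19
LF_Rehearsal = LS_Security plan = 34; LS_Rehearsal = 34−12 = 22
LF_Staff briefing = LS_Security plan = 34; LS_Staff briefing = 34−6 = 28
LF_Ticketing = min(LS_Staff briefing=28, LS_Rehearsal=22) = 22; LS_Ticketing = 22−7 = 15
LF_Marketing push = LS_Security plan = 34; LS_Marketing push = 34−8 = 26
LF_Stage build = LS_Signage = 19; LS_Stage build = 19−11 = 8
LF_AV setup = LS_Signage = 19; LS_AV setup = 19−8 = 11
LF_Catering order = min(LS_AV setup=11, LS_Stage build=8, LS_Marketing push=26, LS_Ticketing=15, LS_Security plan=34) = 8; LS_Catering order = 8−6 = 2
LF_Permits = min(LS_AV setup=11, LS_Stage build=8, LS_Marketing push=26, LS_Ticketing=15, LS_Staff briefing=28) = 8; LS_Permits = 8−8 = 0
Slack_AV setup = LS_AV setup − ES_AV setup = 11 − 8 = 3

3 hours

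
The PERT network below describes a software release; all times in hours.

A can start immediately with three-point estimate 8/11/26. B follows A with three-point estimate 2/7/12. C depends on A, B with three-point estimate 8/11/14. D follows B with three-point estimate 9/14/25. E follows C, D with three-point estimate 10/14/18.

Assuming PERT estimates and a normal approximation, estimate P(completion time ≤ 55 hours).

te_A = (8 + 4·11 + 26)/6 = 78/6 = 13; σ²_A = ((26−8)/6)² = 9.000
te_B = (2 + 4·7 + 12)/6 = 42/6 = 7; σ²_B = ((12−2)/6)² = 2.778
te_C = (8 + 4·11 + 14)/6 = 66/6 = 11; σ²_C = ((14−8)/6)² = 1.000
te_D = (9 + 4·14 + 25)/6 = 90/6 = 15; σ²_D = ((25−9)/6)² = 7.111
te_E = (10 + 4·14 + 18)/6 = 84/6 = 14; σ²_E = ((18−10)/6)² = 1.778

Forward pass:
ES_A = 0; EF_A = 13
ES_B = 13; EF_B = 13+7 = 20
ES_C = max(EF_A=13, EF_B=20) = 20; EF_C = 20+11 = 31
ES_D = 20; EF_D = 20+15 = 35
ES_E = max(EF_C=31, EF_D=35) = 35; EF_E = 35+14 = 49
Expected project duration μ = 49 hours. Critical path: A → B → D → E.

Variance along critical path = 9.000 + 2.778 + 7.111 + 1.778 = 20.667; σ = √20.667 = 4.546 hours.
Z = (55 − 49) / 4.546 = 1.320
P(T ≤ 55) = Φ(1.320) ≈ 0.907

0.907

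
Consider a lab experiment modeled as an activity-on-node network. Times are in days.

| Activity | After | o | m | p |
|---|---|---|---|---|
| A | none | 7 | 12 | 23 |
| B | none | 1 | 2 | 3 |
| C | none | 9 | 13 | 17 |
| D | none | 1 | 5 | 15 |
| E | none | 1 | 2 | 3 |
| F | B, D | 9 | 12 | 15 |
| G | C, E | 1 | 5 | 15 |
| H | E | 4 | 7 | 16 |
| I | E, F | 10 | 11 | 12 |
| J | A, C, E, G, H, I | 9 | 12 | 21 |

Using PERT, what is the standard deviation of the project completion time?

3.25 days

te_A = (7 + 4·12 + 23)/6 = 78/6 = 13; σ²_A = ((23−7)/6)² = 7.111
te_B = (1 + 4·2 + 3)/6 = 12/6 = 2; σ²_B = ((3−1)/6)² = 0.111
te_C = (9 + 4·13 + 17)/6 = 78/6 = 13; σ²_C = ((17−9)/6)² = 1.778
te_D = (1 + 4·5 + 15)/6 = 36/6 = 6; σ²_D = ((15−1)/6)² = 5.444
te_E = (1 + 4·2 + 3)/6 = 12/6 = 2; σ²_E = ((3−1)/6)² = 0.111
te_F = (9 + 4·12 + 15)/6 = 72/6 = 12; σ²_F = ((15−9)/6)² = 1.000
te_G = (1 + 4·5 + 15)/6 = 36/6 = 6; σ²_G = ((15−1)/6)² = 5.444
te_H = (4 + 4·7 + 16)/6 = 48/6 = 8; σ²_H = ((16−4)/6)² = 4.000
te_I = (10 + 4·11 + 12)/6 = 66/6 = 11; σ²_I = ((12−10)/6)² = 0.111
te_J = (9 + 4·12 + 21)/6 = 78/6 = 13; σ²_J = ((21−9)/6)² = 4.000

Forward pass:
ES_A = 0; EF_A = 13
ES_B = 0; EF_B = 2
ES_C = 0; EF_C = 13
ES_D = 0; EF_D = 6
ES_E = 0; EF_E = 2
ES_F = max(EF_B=2, EF_D=6) = 6; EF_F = 6+12 = 18
ES_G = max(EF_C=13, EF_E=2) = 13; EF_G = 13+6 = 19
ES_H = 2; EF_H = 2+8 = 10
ES_I = max(EF_E=2, EF_F=18) = 18; EF_I = 18+11 = 29
ES_J = max(EF_A=13, EF_C=13, EF_E=2, EF_G=19, EF_H=10, EF_I=29) = 29; EF_J = 29+13 = 42
Expected project duration μ = 42 days. Critical path: D → F → I → J.

Variance along critical path = 5.444 + 1.000 + 0.111 + 4.000 = 10.556
σ = √10.556 = 3.249 days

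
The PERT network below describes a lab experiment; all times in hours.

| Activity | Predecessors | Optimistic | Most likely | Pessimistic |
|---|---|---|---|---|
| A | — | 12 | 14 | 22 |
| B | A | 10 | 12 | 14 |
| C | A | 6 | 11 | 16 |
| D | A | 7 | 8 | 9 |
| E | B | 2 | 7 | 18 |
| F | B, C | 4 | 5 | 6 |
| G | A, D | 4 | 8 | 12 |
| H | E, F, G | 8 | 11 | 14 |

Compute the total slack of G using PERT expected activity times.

te_A = (12 + 4·14 + 22)/6 = 90/6 = 15
te_B = (10 + 4·12 + 14)/6 = 72/6 = 12
te_C = (6 + 4·11 + 16)/6 = 66/6 = 11
te_D = (7 + 4·8 + 9)/6 = 48/6 = 8
te_E = (2 + 4·7 + 18)/6 = 48/6 = 8
te_F = (4 + 4·5 + 6)/6 = 30/6 = 5
te_G = (4 + 4·8 + 12)/6 = 48/6 = 8
te_H = (8 + 4·11 + 14)/6 = 66/6 = 11

Forward pass:
ES_A = 0; EF_A = 15
ES_B = 15; EF_B = 15+12 = 27
ES_C = 15; EF_C = 15+11 = 26
ES_D = 15; EF_D = 15+8 = 23
ES_E = 27; EF_E = 27+8 = 35
ES_F = max(EF_B=27, EF_C=26) = 27; EF_F = 27+5 = 32
ES_G = max(EF_A=15, EF_D=23) = 23; EF_G = 23+8 = 31
ES_H = max(EF_E=35, EF_F=32, EF_G=31) = 35; EF_H = 35+11 = 46
Expected project duration μ = 46 hours. Critical path: A → B → E → H.

Backward pass:
LF_H = 46; LS_H = 46−11 = 35
LF_G = LS_H = 35; LS_G = 35−8 = 27
LF_F = LS_H = 35; LS_F = 35−5 = 30
LF_E = LS_H = 35; LS_E = 35−8 = 27
LF_D = LS_G = 27; LS_D = 27−8 = 19
LF_C = LS_F = 30; LS_C = 30−11 = 19
LF_B = min(LS_E=27, LS_F=30) = 27; LS_B = 27−12 = 15
LF_A = min(LS_B=15, LS_C=19, LS_D=19, LS_G=27) = 15; LS_A = 15−15 = 0
Slack_G = LS_G − ES_G = 27 − 23 = 4

4 hours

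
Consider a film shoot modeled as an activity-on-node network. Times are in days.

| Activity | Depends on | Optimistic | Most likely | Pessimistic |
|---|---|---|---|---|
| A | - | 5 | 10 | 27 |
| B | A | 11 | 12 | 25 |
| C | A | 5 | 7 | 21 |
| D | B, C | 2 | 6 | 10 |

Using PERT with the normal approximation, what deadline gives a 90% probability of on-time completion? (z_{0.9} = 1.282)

te_A = (5 + 4·10 + 27)/6 = 72/6 = 12; σ²_A = ((27−5)/6)² = 13.444
te_B = (11 + 4·12 + 25)/6 = 84/6 = 14; σ²_B = ((25−11)/6)² = 5.444
te_C = (5 + 4·7 + 21)/6 = 54/6 = 9; σ²_C = ((21−5)/6)² = 7.111
te_D = (2 + 4·6 + 10)/6 = 36/6 = 6; σ²_D = ((10−2)/6)² = 1.778

Forward pass:
ES_A = 0; EF_A = 12
ES_B = 12; EF_B = 12+14 = 26
ES_C = 12; EF_C = 12+9 = 21
ES_D = max(EF_B=26, EF_C=21) = 26; EF_D = 26+6 = 32
Expected project duration μ = 32 days. Critical path: A → B → D.

Variance along critical path = 13.444 + 5.444 + 1.778 = 20.667; σ = 4.546 days.
D = μ + z·σ = 32 + 1.282·4.546 = 37.8 days

37.8 days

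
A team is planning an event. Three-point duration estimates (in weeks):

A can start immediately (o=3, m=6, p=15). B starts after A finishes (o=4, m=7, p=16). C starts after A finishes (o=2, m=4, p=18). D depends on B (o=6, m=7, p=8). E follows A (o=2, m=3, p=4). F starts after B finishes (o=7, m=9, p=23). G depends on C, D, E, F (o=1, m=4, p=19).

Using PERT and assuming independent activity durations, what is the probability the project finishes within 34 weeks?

0.658

te_A = (3 + 4·6 + 15)/6 = 42/6 = 7; σ²_A = ((15−3)/6)² = 4.000
te_B = (4 + 4·7 + 16)/6 = 48/6 = 8; σ²_B = ((16−4)/6)² = 4.000
te_C = (2 + 4·4 + 18)/6 = 36/6 = 6; σ²_C = ((18−2)/6)² = 7.111
te_D = (6 + 4·7 + 8)/6 = 42/6 = 7; σ²_D = ((8−6)/6)² = 0.111
te_E = (2 + 4·3 + 4)/6 = 18/6 = 3; σ²_E = ((4−2)/6)² = 0.111
te_F = (7 + 4·9 + 23)/6 = 66/6 = 11; σ²_F = ((23−7)/6)² = 7.111
te_G = (1 + 4·4 + 19)/6 = 36/6 = 6; σ²_G = ((19−1)/6)² = 9.000

Forward pass:
ES_A = 0; EF_A = 7
ES_B = 7; EF_B = 7+8 = 15
ES_C = 7; EF_C = 7+6 = 13
ES_D = 15; EF_D = 15+7 = 22
ES_E = 7; EF_E = 7+3 = 10
ES_F = 15; EF_F = 15+11 = 26
ES_G = max(EF_C=13, EF_D=22, EF_E=10, EF_F=26) = 26; EF_G = 26+6 = 32
Expected project duration μ = 32 weeks. Critical path: A → B → F → G.

Variance along critical path = 4.000 + 4.000 + 7.111 + 9.000 = 24.111; σ = √24.111 = 4.910 weeks.
Z = (34 − 32) / 4.910 = 0.407
P(T ≤ 34) = Φ(0.407) ≈ 0.658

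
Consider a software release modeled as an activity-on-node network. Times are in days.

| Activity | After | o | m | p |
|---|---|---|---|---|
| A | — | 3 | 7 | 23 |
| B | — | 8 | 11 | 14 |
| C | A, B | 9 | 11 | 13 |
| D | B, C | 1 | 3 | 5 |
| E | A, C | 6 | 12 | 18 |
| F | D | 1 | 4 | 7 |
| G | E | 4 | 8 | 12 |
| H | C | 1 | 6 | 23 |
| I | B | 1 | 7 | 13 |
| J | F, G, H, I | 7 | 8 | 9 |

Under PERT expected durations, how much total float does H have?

12 days

te_A = (3 + 4·7 + 23)/6 = 54/6 = 9
te_B = (8 + 4·11 + 14)/6 = 66/6 = 11
te_C = (9 + 4·11 + 13)/6 = 66/6 = 11
te_D = (1 + 4·3 + 5)/6 = 18/6 = 3
te_E = (6 + 4·12 + 18)/6 = 72/6 = 12
te_F = (1 + 4·4 + 7)/6 = 24/6 = 4
te_G = (4 + 4·8 + 12)/6 = 48/6 = 8
te_H = (1 + 4·6 + 23)/6 = 48/6 = 8
te_I = (1 + 4·7 + 13)/6 = 42/6 = 7
te_J = (7 + 4·8 + 9)/6 = 48/6 = 8

Forward pass:
ES_A = 0; EF_A = 9
ES_B = 0; EF_B = 11
ES_C = max(EF_A=9, EF_B=11) = 11; EF_C = 11+11 = 22
ES_D = max(EF_B=11, EF_C=22) = 22; EF_D = 22+3 = 25
ES_E = max(EF_A=9, EF_C=22) = 22; EF_E = 22+12 = 34
ES_F = 25; EF_F = 25+4 = 29
ES_G = 34; EF_G = 34+8 = 42
ES_H = 22; EF_H = 22+8 = 30
ES_I = 11; EF_I = 11+7 = 18
ES_J = max(EF_F=29, EF_G=42, EF_H=30, EF_I=18) = 42; EF_J = 42+8 = 50
Expected project duration μ = 50 days. Critical path: B → C → E → G → J.

Backward pass:
LF_J = 50; LS_J = 50−8 = 42
LF_I = LS_J = 42; LS_I = 42−7 = 35
LF_H = LS_J = 42; LS_H = 42−8 = 34
LF_G = LS_J = 42; LS_G = 42−8 = 34
LF_F = LS_J = 42; LS_F = 42−4 = 38
LF_E = LS_G = 34; LS_E = 34−12 = 22
LF_D = LS_F = 38; LS_D = 38−3 = 35
LF_C = min(LS_D=35, LS_E=22, LS_H=34) = 22; LS_C = 22−11 = 11
LF_B = min(LS_C=11, LS_D=35, LS_I=35) = 11; LS_B = 11−11 = 0
LF_A = min(LS_C=11, LS_E=22) = 11; LS_A = 11−9 = 2
Slack_H = LS_H − ES_H = 34 − 22 = 12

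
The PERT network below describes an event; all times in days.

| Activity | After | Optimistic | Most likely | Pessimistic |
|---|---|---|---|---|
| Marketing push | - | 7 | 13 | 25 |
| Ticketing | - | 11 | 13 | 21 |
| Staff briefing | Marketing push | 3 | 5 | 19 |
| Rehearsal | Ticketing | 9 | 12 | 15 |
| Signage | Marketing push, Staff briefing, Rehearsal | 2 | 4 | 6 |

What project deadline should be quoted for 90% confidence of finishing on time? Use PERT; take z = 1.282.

te_Marketing push = (7 + 4·13 + 25)/6 = 84/6 = 14; σ²_Marketing push = ((25−7)/6)² = 9.000
te_Ticketing = (11 + 4·13 + 21)/6 = 84/6 = 14; σ²_Ticketing = ((21−11)/6)² = 2.778
te_Staff briefing = (3 + 4·5 + 19)/6 = 42/6 = 7; σ²_Staff briefing = ((19−3)/6)² = 7.111
te_Rehearsal = (9 + 4·12 + 15)/6 = 72/6 = 12; σ²_Rehearsal = ((15−9)/6)² = 1.000
te_Signage = (2 + 4·4 + 6)/6 = 24/6 = 4; σ²_Signage = ((6−2)/6)² = 0.444

Forward pass:
ES_Marketing push = 0; EF_Marketing push = 14
ES_Ticketing = 0; EF_Ticketing = 14
ES_Staff briefing = 14; EF_Staff briefing = 14+7 = 21
ES_Rehearsal = 14; EF_Rehearsal = 14+12 = 26
ES_Signage = max(EF_Marketing push=14, EF_Staff briefing=21, EF_Rehearsal=26) = 26; EF_Signage = 26+4 = 30
Expected project duration μ = 30 days. Critical path: Ticketing → Rehearsal → Signage.

Variance along critical path = 2.778 + 1.000 + 0.444 = 4.222; σ = 2.055 days.
D = μ + z·σ = 30 + 1.282·2.055 = 32.6 days

32.6 days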